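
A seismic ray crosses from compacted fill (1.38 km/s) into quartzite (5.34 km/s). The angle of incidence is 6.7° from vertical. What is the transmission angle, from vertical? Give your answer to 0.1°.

26.8°

Snell's law: sin θ₂ = (V₂/V₁)·sin θ₁ = (5.34/1.38)·sin 6.7° = 0.4515.
θ₂ = arcsin 0.4515 = 26.84° from the normal.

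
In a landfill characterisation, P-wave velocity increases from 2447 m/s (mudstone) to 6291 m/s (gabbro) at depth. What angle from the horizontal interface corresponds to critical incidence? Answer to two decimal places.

At critical incidence the refracted ray runs along the interface (θ₂ = 90°), so sin θ_c = V₁/V₂.
θ_c = arcsin(2447/6291) = arcsin 0.3890 = 22.89°.
Measured from the interface: 90° − 22.89° = 67.11°.

67.11°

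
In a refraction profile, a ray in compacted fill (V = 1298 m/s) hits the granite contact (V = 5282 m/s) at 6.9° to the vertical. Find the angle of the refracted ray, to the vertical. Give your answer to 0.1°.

Snell's law: sin θ₂ = (V₂/V₁)·sin θ₁ = (5282/1298)·sin 6.9° = 0.4889.
θ₂ = arcsin 0.4889 = 29.27° from the normal.

29.3°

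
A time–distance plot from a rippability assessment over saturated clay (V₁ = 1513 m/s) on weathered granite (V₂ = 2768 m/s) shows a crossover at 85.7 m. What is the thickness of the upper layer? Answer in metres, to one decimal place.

23.2 m

x_cross = 2h·√((V₂+V₁)/(V₂−V₁)) → h = x_cross / (2·√((V₂+V₁)/(V₂−V₁))).
√((V₂+V₁)/(V₂−V₁)) = √((2768+1513)/(2768−1513)) = 1.8469.
h = 85.7 / (2·1.8469) = 23.20 m.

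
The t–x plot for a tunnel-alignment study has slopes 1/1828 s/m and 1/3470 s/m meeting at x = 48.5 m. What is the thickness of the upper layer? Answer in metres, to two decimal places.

13.50 m

h = (x_cross/2)·√((V₂−V₁)/(V₂+V₁)).
(V₂−V₁)/(V₂+V₁) = (3470−1828)/(3470+1828) = 0.3099; √ = 0.5567.
h = (48.5/2)·0.5567 = 13.50 m.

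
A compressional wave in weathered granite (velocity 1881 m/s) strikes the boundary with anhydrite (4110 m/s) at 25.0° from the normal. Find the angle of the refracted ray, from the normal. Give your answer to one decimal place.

sin θ₁/V₁ = sin θ₂/V₂ ⇒ sin θ₂ = 4110·sin 25.0°/1881 = 4110·0.4226/1881 = 0.9234.
θ₂ = arcsin 0.9234 = 67.43° from the normal.

67.4°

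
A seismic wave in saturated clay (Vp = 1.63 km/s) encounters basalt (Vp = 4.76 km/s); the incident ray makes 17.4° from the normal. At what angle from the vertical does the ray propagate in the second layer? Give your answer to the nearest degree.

61°

sin θ₁/V₁ = sin θ₂/V₂ ⇒ sin θ₂ = 4.76·sin 17.4°/1.63 = 4.76·0.2990/1.63 = 0.8733.
θ₂ = arcsin 0.8733 = 60.84° from the normal.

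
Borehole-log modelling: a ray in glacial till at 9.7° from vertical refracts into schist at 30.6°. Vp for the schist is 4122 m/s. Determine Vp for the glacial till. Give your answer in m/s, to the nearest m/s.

1364 m/s

Snell's law: sin 9.7°/V₁ = sin 30.6°/V₂.
V₁ = V₂·sin 9.7°/sin 30.6° = 4122 × 0.3310 = 1364.36 m/s.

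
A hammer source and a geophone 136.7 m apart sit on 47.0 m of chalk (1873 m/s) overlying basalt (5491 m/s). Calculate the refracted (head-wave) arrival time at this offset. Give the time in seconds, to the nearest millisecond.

θ_c = arcsin(V₁/V₂) = arcsin(1873/5491) = 19.94°, cos θ_c = 0.9400.
Intercept time tᵢ = 2h cos θ_c / V₁ = 2·47.0·0.9400/1873 = 0.04718 s.
t = x/V₂ + tᵢ = 136.7/5491 + 0.04718 = 0.07207 s.

0.072 s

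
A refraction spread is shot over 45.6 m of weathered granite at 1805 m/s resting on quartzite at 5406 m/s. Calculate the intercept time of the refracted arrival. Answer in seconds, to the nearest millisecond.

0.048 s

θ_c = arcsin(V₁/V₂) = arcsin(1805/5406) = 19.50°; cos θ_c = 0.9426.
tᵢ = 2h·cos θ_c / V₁ = 2·45.6·0.9426 / 1805 = 0.04763 s.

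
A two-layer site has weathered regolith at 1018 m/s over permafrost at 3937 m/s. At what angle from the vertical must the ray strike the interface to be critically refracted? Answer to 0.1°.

15.0°

Critical incidence: sin θ_c = V₁/V₂ = 1018/3937 = 0.2586.
θ_c = arcsin 0.2586 = 14.99°.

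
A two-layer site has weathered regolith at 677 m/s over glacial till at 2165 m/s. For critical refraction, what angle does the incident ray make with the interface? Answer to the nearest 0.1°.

At critical incidence the refracted ray runs along the interface (θ₂ = 90°), so sin θ_c = V₁/V₂.
θ_c = arcsin(677/2165) = arcsin 0.3127 = 18.22°.
Measured from the interface: 90° − 18.22° = 71.78°.

71.8°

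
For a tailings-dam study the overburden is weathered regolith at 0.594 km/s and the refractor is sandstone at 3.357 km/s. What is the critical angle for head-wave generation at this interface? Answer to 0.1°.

10.2°

Critical incidence: sin θ_c = V₁/V₂ = 0.594/3.357 = 0.1769.
θ_c = arcsin 0.1769 = 10.19°.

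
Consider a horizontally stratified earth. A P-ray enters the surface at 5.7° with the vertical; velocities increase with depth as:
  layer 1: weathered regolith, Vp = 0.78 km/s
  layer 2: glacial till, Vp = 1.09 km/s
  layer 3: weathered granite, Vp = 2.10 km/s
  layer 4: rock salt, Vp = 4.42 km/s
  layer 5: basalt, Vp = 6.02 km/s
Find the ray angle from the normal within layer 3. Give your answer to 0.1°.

15.5°

Ray parameter p = sin 5.7° / 0.78 = 1.2733e-01 s/km.
sin θ_3 = p·V_3 = 1.2733e-01 × 2.10 = 0.2674.
θ_3 = arcsin 0.2674 = 15.51°.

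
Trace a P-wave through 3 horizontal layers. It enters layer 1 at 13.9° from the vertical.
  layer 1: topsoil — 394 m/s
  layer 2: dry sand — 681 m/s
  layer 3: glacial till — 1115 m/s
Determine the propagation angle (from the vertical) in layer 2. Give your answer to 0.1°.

24.5°

Ray parameter p = sin 13.9° / 394 = 6.0972e-04 s/m.
sin θ_2 = p·V_2 = 6.0972e-04 × 681 = 0.4152.
θ_2 = arcsin 0.4152 = 24.53°.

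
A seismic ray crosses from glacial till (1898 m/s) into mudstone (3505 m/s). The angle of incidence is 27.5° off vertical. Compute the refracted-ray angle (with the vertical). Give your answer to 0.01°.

58.51°

sin θ₁/V₁ = sin θ₂/V₂ ⇒ sin θ₂ = 3505·sin 27.5°/1898 = 3505·0.4617/1898 = 0.8527.
θ₂ = arcsin 0.8527 = 58.51° from the normal.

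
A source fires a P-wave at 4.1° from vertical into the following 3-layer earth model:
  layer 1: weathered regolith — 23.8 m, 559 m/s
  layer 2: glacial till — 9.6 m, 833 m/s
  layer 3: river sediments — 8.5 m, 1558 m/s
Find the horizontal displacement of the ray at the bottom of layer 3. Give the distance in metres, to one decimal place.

p = sin θ₁/V₁ = sin 4.1°/559 = 1.2790e-04 s/m is conserved through the stack.
Layer 1: θ = 4.10°; offset = 23.8·tan 4.10° = 1.706 m.
Layer 2: sin θ = p·833 = 0.1065 → θ = 6.12°; offset = 9.6·tan 6.12° = 1.029 m.
Layer 3: sin θ = p·1558 = 0.1993 → θ = 11.49°; offset = 8.5·tan 11.49° = 1.728 m.
Summing the layer offsets gives 4.463 m.

4.5 m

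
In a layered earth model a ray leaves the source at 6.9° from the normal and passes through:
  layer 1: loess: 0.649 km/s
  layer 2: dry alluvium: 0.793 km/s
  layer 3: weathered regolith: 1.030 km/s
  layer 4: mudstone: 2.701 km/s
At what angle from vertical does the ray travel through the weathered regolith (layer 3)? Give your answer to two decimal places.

10.99°

Ray parameter p = sin 6.9° / 0.649 = 1.8511e-01 s/km.
sin θ_3 = p·V_3 = 1.8511e-01 × 1.030 = 0.1907.
θ_3 = arcsin 0.1907 = 10.99°.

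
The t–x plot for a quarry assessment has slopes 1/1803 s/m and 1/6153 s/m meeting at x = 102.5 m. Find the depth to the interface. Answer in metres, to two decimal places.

h = (x_cross/2)·√((V₂−V₁)/(V₂+V₁)).
(V₂−V₁)/(V₂+V₁) = (6153−1803)/(6153+1803) = 0.5468; √ = 0.7394.
h = (102.5/2)·0.7394 = 37.90 m.

37.90 m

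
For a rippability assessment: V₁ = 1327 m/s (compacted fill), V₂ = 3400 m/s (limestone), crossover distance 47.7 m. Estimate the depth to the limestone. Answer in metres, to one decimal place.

15.8 m

h = (x_cross/2)·√((V₂−V₁)/(V₂+V₁)).
(V₂−V₁)/(V₂+V₁) = (3400−1327)/(3400+1327) = 0.4385; √ = 0.6622.
h = (47.7/2)·0.6622 = 15.79 m.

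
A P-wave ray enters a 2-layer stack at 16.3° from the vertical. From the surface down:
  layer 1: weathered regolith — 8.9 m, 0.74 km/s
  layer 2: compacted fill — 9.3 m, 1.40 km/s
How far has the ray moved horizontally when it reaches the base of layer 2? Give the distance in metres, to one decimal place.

8.4 m

Apply Snell's law at each interface; in layer i the horizontal offset is hᵢ·tan θᵢ.
Layer 1: θ = 16.30°; offset = 8.9·tan 16.30° = 2.603 m.
Layer 2: sin θ = 1.40·sin 16.3°/0.74 = 0.5310, θ = 32.07°; offset = 9.3·tan 32.07° = 5.828 m.
Σ offsets = 8.430 m.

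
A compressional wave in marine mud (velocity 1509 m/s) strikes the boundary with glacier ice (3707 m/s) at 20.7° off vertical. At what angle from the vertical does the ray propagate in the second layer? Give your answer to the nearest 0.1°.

sin θ₁/V₁ = sin θ₂/V₂ ⇒ sin θ₂ = 3707·sin 20.7°/1509 = 3707·0.3535/1509 = 0.8683.
θ₂ = arcsin 0.8683 = 60.27° from the normal.

60.3°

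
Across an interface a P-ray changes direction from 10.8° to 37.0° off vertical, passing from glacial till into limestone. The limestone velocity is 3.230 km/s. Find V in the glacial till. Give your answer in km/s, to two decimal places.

Snell's law: sin 10.8°/V₁ = sin 37.0°/V₂.
V₁ = V₂·sin 10.8°/sin 37.0° = 3.230 × 0.3114 = 1.01 km/s.

1.01 km/s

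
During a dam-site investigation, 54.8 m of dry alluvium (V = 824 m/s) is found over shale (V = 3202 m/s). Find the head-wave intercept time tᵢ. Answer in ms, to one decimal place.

128.5 ms

θ_c = arcsin(V₁/V₂) = arcsin(824/3202) = 14.91°; cos θ_c = 0.9663.
tᵢ = 2h·cos θ_c / V₁ = 2·54.8·0.9663 / 824 = 0.12853 s.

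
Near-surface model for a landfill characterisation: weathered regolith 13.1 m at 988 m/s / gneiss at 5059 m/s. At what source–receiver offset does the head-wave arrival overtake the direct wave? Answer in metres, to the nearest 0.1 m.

31.9 m

θ_c = arcsin(988/5059) = 11.26°, so cos θ_c = 0.9807 and tᵢ = 2h cos θ_c/V₁ = 0.0260 s.
At crossover x/V₁ = x/V₂ + tᵢ ⇒ x = tᵢ/(1/V₁ − 1/V₂) = 0.02601/(1.0121e-03 − 1.9767e-04) = 31.93 m.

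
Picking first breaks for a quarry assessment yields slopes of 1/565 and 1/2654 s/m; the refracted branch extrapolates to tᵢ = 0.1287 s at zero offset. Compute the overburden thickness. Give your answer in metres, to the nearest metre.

37 m

h = tᵢ·V₁·V₂ / (2·√(V₂²−V₁²)).
√(V₂²−V₁²) = √(2654² − 565²) = 2593.2 m/s.
h = 0.1287 s × 565 × 2654 / (2 × 2593.2) = 37.21 m.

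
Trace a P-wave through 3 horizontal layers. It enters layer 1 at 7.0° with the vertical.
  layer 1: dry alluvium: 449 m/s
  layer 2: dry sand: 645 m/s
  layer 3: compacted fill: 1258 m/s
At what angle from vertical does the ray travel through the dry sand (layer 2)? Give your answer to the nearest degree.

10°

Ray parameter p = sin 7.0° / 449 = 2.7142e-04 s/m.
sin θ_2 = p·V_2 = 2.7142e-04 × 645 = 0.1751.
θ_2 = 10.08° from the vertical.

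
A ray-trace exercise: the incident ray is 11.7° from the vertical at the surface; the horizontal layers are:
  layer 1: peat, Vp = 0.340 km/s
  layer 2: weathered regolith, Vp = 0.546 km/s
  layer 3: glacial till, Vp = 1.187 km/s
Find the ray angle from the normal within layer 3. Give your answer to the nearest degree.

Ray parameter p = sin 11.7° / 0.340 = 5.9643e-01 s/km.
sin θ_3 = p·V_3 = 5.9643e-01 × 1.187 = 0.7080.
θ_3 = 45.07° from the vertical.

45°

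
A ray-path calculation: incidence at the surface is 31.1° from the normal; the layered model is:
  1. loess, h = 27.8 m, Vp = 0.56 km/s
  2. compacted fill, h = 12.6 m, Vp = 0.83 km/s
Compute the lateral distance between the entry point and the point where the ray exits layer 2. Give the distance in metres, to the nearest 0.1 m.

31.8 m

Ray parameter p = sin 31.1° / 0.56 km/s = 9.2238e-01 s/km.
Layer 1: θ = 31.10°; offset = 27.8·tan 31.10° = 16.770 m.
Layer 2: sin θ = p·0.83 = 0.7656 → θ = 49.96°; offset = 12.6·tan 49.96° = 14.994 m.
Summing the layer offsets gives 31.764 m.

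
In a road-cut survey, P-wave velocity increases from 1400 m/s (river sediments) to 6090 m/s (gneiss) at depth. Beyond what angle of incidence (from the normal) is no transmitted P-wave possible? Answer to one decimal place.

13.3°

Critical incidence: sin θ_c = V₁/V₂ = 1400/6090 = 0.2299.
θ_c = arcsin 0.2299 = 13.29°.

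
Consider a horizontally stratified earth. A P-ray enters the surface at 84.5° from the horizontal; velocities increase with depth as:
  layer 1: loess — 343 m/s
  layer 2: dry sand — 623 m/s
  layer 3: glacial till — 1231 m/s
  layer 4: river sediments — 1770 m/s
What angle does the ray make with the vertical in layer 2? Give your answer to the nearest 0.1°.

From the normal: θ₁ = 90° − 84.5° = 5.5°.
Ray parameter p = sin 5.5° / 343 = 2.7943e-04 s/m.
sin θ_2 = p·V_2 = 2.7943e-04 × 623 = 0.1741.
θ_2 = arcsin 0.1741 = 10.03°.

10.0°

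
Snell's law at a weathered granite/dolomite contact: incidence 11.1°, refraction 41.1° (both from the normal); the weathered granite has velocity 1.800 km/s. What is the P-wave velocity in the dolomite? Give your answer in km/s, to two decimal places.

sin 11.1° = 0.1925; sin 41.1° = 0.6574.
V₂ = V₁·(sin θ₂/sin θ₁) = 1.800·(0.6574/0.1925) = 6.15 km/s.

6.15 km/s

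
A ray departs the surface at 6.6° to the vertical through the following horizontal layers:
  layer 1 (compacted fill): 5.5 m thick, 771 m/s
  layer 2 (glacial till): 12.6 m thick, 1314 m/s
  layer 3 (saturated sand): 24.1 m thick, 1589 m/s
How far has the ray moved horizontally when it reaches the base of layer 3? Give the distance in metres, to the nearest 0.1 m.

Apply Snell's law at each interface; in layer i the horizontal offset is hᵢ·tan θᵢ.
Layer 1: θ = 6.60°; offset = 5.5·tan 6.60° = 0.636 m.
Layer 2: sin θ = 1314·sin 6.6°/771 = 0.1959, θ = 11.30°; offset = 12.6·tan 11.30° = 2.517 m.
Layer 3: sin θ = 1589·sin 6.6°/771 = 0.2369, θ = 13.70°; offset = 24.1·tan 13.70° = 5.876 m.
Σ offsets = 9.029 m.

9.0 m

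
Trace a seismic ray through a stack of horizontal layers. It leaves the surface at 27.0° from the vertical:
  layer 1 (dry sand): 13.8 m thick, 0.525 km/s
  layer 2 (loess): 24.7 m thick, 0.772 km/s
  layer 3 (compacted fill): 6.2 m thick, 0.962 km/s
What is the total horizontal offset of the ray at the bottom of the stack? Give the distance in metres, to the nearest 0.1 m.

38.5 m

Ray parameter p = sin 27.0° / 0.525 km/s = 8.6474e-01 s/km.
Layer 1: θ = 27.00°; offset = 13.8·tan 27.00° = 7.031 m.
Layer 2: sin θ = p·0.772 = 0.6676 → θ = 41.88°; offset = 24.7·tan 41.88° = 22.147 m.
Layer 3: sin θ = p·0.962 = 0.8319 → θ = 56.29°; offset = 6.2·tan 56.29° = 9.294 m.
Total horizontal offset = 38.472 m.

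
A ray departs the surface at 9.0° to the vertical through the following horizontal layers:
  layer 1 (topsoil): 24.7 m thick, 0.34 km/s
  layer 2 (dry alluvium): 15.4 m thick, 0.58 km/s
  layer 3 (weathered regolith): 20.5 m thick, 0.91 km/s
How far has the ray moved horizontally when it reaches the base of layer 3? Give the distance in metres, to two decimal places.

17.63 m

Apply Snell's law at each interface; in layer i the horizontal offset is hᵢ·tan θᵢ.
Layer 1: θ = 9.00°; offset = 24.7·tan 9.00° = 3.9121 m.
Layer 2: sin θ = 0.58·sin 9.0°/0.34 = 0.2669, θ = 15.48°; offset = 15.4·tan 15.48° = 4.2643 m.
Layer 3: sin θ = 0.91·sin 9.0°/0.34 = 0.4187, θ = 24.75°; offset = 20.5·tan 24.75° = 9.4515 m.
Summing the layer offsets gives 17.6279 m.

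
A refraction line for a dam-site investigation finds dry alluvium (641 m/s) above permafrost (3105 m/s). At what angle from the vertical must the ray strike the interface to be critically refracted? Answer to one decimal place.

At critical incidence the refracted ray runs along the interface (θ₂ = 90°), so sin θ_c = V₁/V₂.
θ_c = arcsin(641/3105) = arcsin 0.2064 = 11.91°.

11.9°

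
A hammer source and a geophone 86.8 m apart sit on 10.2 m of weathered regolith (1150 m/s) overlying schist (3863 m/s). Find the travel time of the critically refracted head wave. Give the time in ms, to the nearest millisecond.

θ_c = arcsin(V₁/V₂) = arcsin(1150/3863) = 17.32°, cos θ_c = 0.9547.
Intercept time tᵢ = 2h cos θ_c / V₁ = 2·10.2·0.9547/1150 = 0.01693 s.
t = x/V₂ + tᵢ = 86.8/3863 + 0.01693 = 0.03940 s.

39 ms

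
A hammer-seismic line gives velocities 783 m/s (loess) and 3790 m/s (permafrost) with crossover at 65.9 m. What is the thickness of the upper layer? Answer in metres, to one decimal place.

26.7 m

x_cross = 2h·√((V₂+V₁)/(V₂−V₁)) → h = x_cross / (2·√((V₂+V₁)/(V₂−V₁))).
√((V₂+V₁)/(V₂−V₁)) = √((3790+783)/(3790−783)) = 1.2332.
h = 65.9 / (2·1.2332) = 26.72 m.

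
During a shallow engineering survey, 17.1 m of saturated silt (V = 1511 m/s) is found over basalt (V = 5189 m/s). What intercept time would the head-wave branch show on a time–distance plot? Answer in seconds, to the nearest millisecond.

tᵢ = 2h·√(V₂²−V₁²)/(V₁V₂).
√(V₂²−V₁²) = √(5189²−1511²) = 4964.1 m/s.
tᵢ = 2·17.1·4964.1/(1511·5189) = 0.02165 s.

0.022 s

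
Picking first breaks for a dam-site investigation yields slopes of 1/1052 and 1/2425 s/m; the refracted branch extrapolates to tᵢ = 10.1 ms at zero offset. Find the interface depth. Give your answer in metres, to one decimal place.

h = tᵢ·V₁·V₂ / (2·√(V₂²−V₁²)).
√(V₂²−V₁²) = √(2425² − 1052²) = 2184.9 m/s.
h = 0.0101 s × 1052 × 2425 / (2 × 2184.9) = 5.90 m.

5.9 m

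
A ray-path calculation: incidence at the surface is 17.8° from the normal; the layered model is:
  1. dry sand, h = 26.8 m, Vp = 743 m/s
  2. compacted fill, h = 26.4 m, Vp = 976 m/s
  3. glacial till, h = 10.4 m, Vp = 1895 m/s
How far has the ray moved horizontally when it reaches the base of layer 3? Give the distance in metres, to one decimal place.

Ray parameter p = sin 17.8° / 743 m/s = 4.1143e-04 s/m.
Layer 1: θ = 17.80°; offset = 26.8·tan 17.80° = 8.605 m.
Layer 2: sin θ = p·976 = 0.4016 → θ = 23.68°; offset = 26.4·tan 23.68° = 11.575 m.
Layer 3: sin θ = p·1895 = 0.7797 → θ = 51.23°; offset = 10.4·tan 51.23° = 12.949 m.
Summing the layer offsets gives 33.129 m.

33.1 m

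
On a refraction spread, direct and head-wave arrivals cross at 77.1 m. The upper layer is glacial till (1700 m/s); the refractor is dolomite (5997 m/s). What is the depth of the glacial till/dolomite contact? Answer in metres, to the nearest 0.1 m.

28.8 m

x_cross = 2h·√((V₂+V₁)/(V₂−V₁)) → h = x_cross / (2·√((V₂+V₁)/(V₂−V₁))).
√((V₂+V₁)/(V₂−V₁)) = √((5997+1700)/(5997−1700)) = 1.3384.
h = 77.1 / (2·1.3384) = 28.80 m.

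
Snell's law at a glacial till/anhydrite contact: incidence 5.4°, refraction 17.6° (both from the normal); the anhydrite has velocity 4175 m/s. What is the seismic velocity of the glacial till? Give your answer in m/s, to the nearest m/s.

1299 m/s

Snell's law: sin 5.4°/V₁ = sin 17.6°/V₂.
V₁ = V₂·sin 5.4°/sin 17.6° = 4175 × 0.3112 = 1299.41 m/s.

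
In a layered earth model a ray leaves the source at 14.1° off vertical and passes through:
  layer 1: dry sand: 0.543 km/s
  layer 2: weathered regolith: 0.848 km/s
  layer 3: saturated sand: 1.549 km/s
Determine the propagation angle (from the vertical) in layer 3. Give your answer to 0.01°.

44.02°

Snell's law across each interface conserves sin θ / V, so sin θ_3 = V_3·sin θ₁/V₁.
sin θ_3 = 1.549 × sin 14.1° / 0.543 = 0.6950.
θ_3 = arcsin 0.6950 = 44.02°.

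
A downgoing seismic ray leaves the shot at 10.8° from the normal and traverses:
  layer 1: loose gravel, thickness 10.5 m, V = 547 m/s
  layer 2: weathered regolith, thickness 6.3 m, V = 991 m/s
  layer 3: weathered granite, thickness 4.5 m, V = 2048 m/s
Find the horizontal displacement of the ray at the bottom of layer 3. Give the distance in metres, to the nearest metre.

9 m

p = sin θ₁/V₁ = sin 10.8°/547 = 3.4256e-04 s/m is conserved through the stack.
Layer 1: θ = 10.80°; offset = 10.5·tan 10.80° = 2.003 m.
Layer 2: sin θ = p·991 = 0.3395 → θ = 19.85°; offset = 6.3·tan 19.85° = 2.274 m.
Layer 3: sin θ = p·2048 = 0.7016 → θ = 44.55°; offset = 4.5·tan 44.55° = 4.430 m.
Summing the layer offsets gives 8.707 m.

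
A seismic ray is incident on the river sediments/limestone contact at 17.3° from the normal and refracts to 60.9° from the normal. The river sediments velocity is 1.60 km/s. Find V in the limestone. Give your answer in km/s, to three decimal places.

sin 17.3° = 0.2974; sin 60.9° = 0.8738.
V₂ = V₁·(sin θ₂/sin θ₁) = 1.60·(0.8738/0.2974) = 4.701 km/s.

4.701 km/s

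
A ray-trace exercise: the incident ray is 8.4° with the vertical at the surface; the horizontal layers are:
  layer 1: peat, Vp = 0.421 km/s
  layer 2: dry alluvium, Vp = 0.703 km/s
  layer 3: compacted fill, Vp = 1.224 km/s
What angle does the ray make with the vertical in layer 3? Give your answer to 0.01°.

25.13°

Snell's law across each interface conserves sin θ / V, so sin θ_3 = V_3·sin θ₁/V₁.
sin θ_3 = 1.224 × sin 8.4° / 0.421 = 0.4247.
θ_3 = arcsin 0.4247 = 25.13°.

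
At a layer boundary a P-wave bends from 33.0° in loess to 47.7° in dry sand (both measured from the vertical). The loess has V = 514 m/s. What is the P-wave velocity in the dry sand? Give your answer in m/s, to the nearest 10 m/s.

700 m/s

sin 33.0° = 0.5446; sin 47.7° = 0.7396.
V₂ = V₁·(sin θ₂/sin θ₁) = 514·(0.7396/0.5446) = 698.02 m/s.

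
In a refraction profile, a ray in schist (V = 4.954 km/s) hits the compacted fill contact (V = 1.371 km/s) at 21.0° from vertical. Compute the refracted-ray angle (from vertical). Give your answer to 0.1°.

Snell's law: sin θ₂ = (V₂/V₁)·sin θ₁ = (1.371/4.954)·sin 21.0° = 0.0992.
θ₂ = arcsin 0.0992 = 5.69° from the normal.

5.7°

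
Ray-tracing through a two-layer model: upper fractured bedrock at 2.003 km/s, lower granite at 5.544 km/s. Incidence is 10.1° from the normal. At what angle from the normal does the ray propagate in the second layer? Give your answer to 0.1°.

29.0°

sin θ₁/V₁ = sin θ₂/V₂ ⇒ sin θ₂ = 5.544·sin 10.1°/2.003 = 5.544·0.1754/2.003 = 0.4854.
θ₂ = arcsin 0.4854 = 29.04° from the normal.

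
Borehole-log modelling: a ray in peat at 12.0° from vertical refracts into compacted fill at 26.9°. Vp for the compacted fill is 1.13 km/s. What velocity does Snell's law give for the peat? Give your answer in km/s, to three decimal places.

sin 12.0° = 0.2079; sin 26.9° = 0.4524.
V₁ = V₂·(sin θ₁/sin θ₂) = 1.13·(0.2079/0.4524) = 0.519 km/s.

0.519 km/s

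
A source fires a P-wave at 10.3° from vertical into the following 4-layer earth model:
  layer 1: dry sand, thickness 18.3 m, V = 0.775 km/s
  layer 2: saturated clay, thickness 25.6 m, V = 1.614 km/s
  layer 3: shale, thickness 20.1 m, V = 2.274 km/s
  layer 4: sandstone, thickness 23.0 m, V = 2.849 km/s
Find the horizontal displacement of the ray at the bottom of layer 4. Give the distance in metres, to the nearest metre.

p = sin θ₁/V₁ = sin 10.3°/0.775 = 2.3071e-01 s/km is conserved through the stack.
Layer 1: θ = 10.30°; offset = 18.3·tan 10.30° = 3.326 m.
Layer 2: sin θ = p·1.614 = 0.3724 → θ = 21.86°; offset = 25.6·tan 21.86° = 10.271 m.
Layer 3: sin θ = p·2.274 = 0.5246 → θ = 31.64°; offset = 20.1·tan 31.64° = 12.387 m.
Layer 4: sin θ = p·2.849 = 0.6573 → θ = 41.09°; offset = 23.0·tan 41.09° = 20.060 m.
Summing the layer offsets gives 46.044 m.

46 m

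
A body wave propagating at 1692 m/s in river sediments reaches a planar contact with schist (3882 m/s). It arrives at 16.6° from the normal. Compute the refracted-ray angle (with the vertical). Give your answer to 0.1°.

41.0°

sin θ₁/V₁ = sin θ₂/V₂ ⇒ sin θ₂ = 3882·sin 16.6°/1692 = 3882·0.2857/1692 = 0.6555.
θ₂ = arcsin 0.6555 = 40.95° from the normal.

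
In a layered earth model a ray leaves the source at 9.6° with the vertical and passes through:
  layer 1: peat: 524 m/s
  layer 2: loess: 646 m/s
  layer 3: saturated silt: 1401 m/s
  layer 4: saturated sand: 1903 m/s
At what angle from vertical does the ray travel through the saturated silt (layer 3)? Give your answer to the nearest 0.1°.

Snell's law across each interface conserves sin θ / V, so sin θ_3 = V_3·sin θ₁/V₁.
sin θ_3 = 1401 × sin 9.6° / 524 = 0.4459.
θ_3 = arcsin 0.4459 = 26.48°.

26.5°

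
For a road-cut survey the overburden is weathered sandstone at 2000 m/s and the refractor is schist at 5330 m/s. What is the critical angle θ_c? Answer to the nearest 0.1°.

22.0°

Critical incidence: sin θ_c = V₁/V₂ = 2000/5330 = 0.3752.
θ_c = arcsin 0.3752 = 22.04°.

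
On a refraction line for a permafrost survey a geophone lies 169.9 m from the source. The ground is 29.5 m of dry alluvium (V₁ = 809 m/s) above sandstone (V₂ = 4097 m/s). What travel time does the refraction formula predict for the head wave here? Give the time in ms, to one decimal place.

t = x/V₂ + 2h·√(V₂²−V₁²)/(V₁V₂).
√(V₂²−V₁²) = √(4097²−809²) = 4016.3 m/s; delay term = 2·29.5·4016.3/(809·4097) = 0.07149 s.
t = 169.9/4097 + 0.07149 = 0.11296 s.

113.0 ms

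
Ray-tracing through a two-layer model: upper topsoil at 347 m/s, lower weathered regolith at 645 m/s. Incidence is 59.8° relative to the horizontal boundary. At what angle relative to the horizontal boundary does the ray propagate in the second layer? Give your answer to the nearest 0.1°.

20.8°

Convert to the normal: θ₁ = 90° − 59.8° = 30.2°.
Snell's law: sin θ₂ = (V₂/V₁)·sin θ₁ = (645/347)·sin 30.2° = 0.9350.
θ₂ = sin⁻¹(0.9350) = 69.23° (from vertical).
From the interface: 90° − 69.23° = 20.77°.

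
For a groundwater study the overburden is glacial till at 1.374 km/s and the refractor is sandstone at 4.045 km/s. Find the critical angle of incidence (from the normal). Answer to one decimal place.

19.9°

Critical incidence: sin θ_c = V₁/V₂ = 1.374/4.045 = 0.3397.
θ_c = arcsin 0.3397 = 19.86°.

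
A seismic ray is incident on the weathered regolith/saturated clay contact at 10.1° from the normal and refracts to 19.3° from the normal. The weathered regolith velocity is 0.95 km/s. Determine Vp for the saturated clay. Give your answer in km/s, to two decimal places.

Snell's law: sin 10.1°/V₁ = sin 19.3°/V₂.
V₂ = V₁·sin 19.3°/sin 10.1° = 0.95 × 1.8847 = 1.79 km/s.

1.79 km/s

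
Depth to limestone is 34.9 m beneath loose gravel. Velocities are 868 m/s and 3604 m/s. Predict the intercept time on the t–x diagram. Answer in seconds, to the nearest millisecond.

0.078 s

tᵢ = 2h·√(V₂²−V₁²)/(V₁V₂).
√(V₂²−V₁²) = √(3604²−868²) = 3497.9 m/s.
tᵢ = 2·34.9·3497.9/(868·3604) = 0.07805 s.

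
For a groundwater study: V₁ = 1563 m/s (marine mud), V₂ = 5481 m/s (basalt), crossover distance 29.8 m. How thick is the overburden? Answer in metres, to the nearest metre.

h = (x_cross/2)·√((V₂−V₁)/(V₂+V₁)).
(V₂−V₁)/(V₂+V₁) = (5481−1563)/(5481+1563) = 0.5562; √ = 0.7458.
h = (29.8/2)·0.7458 = 11.11 m.

11 m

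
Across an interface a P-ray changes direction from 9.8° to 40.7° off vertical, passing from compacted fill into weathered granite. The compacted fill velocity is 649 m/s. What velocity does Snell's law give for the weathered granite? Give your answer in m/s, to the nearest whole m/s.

2486 m/s

sin 9.8° = 0.1702; sin 40.7° = 0.6521.
V₂ = V₁·(sin θ₂/sin θ₁) = 649·(0.6521/0.1702) = 2486.42 m/s.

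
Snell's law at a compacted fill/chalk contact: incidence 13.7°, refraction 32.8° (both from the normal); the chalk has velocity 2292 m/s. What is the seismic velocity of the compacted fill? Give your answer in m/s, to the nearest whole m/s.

Snell's law: sin 13.7°/V₁ = sin 32.8°/V₂.
V₁ = V₂·sin 13.7°/sin 32.8° = 2292 × 0.4372 = 1002.08 m/s.

1002 m/s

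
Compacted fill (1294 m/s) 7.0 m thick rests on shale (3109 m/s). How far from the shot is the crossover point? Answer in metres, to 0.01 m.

21.81 m

x_cross = 2h·√((V₂+V₁)/(V₂−V₁)).
(V₂+V₁)/(V₂−V₁) = (3109+1294)/(3109−1294) = 2.4259; √ = 1.5575.
x_cross = 2·7.0·1.5575 = 21.81 m.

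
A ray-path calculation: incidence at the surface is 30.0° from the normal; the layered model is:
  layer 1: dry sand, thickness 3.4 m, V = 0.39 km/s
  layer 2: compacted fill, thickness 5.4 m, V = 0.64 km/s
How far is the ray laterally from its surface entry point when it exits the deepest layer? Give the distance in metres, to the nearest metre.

Apply Snell's law at each interface; in layer i the horizontal offset is hᵢ·tan θᵢ.
Layer 1: θ = 30.00°; offset = 3.4·tan 30.00° = 1.963 m.
Layer 2: sin θ = 0.64·sin 30.0°/0.39 = 0.8205, θ = 55.14°; offset = 5.4·tan 55.14° = 7.751 m.
Summing the layer offsets gives 9.714 m.

10 m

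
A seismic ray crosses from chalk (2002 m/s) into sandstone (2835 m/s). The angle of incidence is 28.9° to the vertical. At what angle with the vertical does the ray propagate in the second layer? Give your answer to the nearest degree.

Snell's law: sin θ₂ = (V₂/V₁)·sin θ₁ = (2835/2002)·sin 28.9° = 0.6844.
θ₂ = sin⁻¹(0.6844) = 43.19° (from vertical).

43°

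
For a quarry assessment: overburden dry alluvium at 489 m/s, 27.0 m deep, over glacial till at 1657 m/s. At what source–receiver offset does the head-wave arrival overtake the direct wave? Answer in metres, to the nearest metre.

x_cross = 2h·√((V₂+V₁)/(V₂−V₁)).
(V₂+V₁)/(V₂−V₁) = (1657+489)/(1657−489) = 1.8373; √ = 1.3555.
x_cross = 2·27.0·1.3555 = 73.20 m.

73 m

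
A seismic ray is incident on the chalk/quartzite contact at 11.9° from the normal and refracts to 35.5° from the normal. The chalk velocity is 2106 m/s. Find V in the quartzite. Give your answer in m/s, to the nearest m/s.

5931 m/s

sin 11.9° = 0.2062; sin 35.5° = 0.5807.
V₂ = V₁·(sin θ₂/sin θ₁) = 2106·(0.5807/0.2062) = 5930.82 m/s.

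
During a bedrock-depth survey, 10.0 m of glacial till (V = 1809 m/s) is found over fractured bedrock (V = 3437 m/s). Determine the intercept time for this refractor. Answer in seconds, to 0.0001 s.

0.0094 s

tᵢ = 2h·√(V₂²−V₁²)/(V₁V₂).
√(V₂²−V₁²) = √(3437²−1809²) = 2922.4 m/s.
tᵢ = 2·10.0·2922.4/(1809·3437) = 0.00940 s.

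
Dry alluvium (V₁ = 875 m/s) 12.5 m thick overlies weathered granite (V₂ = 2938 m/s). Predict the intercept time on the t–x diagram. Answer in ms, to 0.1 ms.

θ_c = arcsin(V₁/V₂) = arcsin(875/2938) = 17.33°; cos θ_c = 0.9546.
tᵢ = 2h·cos θ_c / V₁ = 2·12.5·0.9546 / 875 = 0.02727 s.

27.3 ms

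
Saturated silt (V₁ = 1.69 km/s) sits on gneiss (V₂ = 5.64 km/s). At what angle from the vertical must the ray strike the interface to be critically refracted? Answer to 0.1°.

17.4°

At critical incidence the refracted ray runs along the interface (θ₂ = 90°), so sin θ_c = V₁/V₂.
θ_c = arcsin(1.69/5.64) = arcsin 0.2996 = 17.44°.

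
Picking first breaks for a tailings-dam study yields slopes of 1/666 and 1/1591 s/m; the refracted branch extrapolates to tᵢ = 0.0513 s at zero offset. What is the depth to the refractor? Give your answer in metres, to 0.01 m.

18.81 m

h = tᵢ·V₁·V₂ / (2·√(V₂²−V₁²)).
√(V₂²−V₁²) = √(1591² − 666²) = 1444.9 m/s.
h = 0.0513 s × 666 × 1591 / (2 × 1444.9) = 18.81 m.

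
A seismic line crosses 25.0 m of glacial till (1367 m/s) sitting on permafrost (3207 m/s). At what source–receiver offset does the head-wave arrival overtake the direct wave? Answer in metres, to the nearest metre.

79 m

θ_c = arcsin(1367/3207) = 25.23°, so cos θ_c = 0.9046 and tᵢ = 2h cos θ_c/V₁ = 0.0331 s.
At crossover x/V₁ = x/V₂ + tᵢ ⇒ x = tᵢ/(1/V₁ − 1/V₂) = 0.03309/(7.3153e-04 − 3.1182e-04) = 78.83 m.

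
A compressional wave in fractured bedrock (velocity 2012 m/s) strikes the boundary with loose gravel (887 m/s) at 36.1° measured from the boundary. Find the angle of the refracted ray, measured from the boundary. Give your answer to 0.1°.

Convert to the normal: θ₁ = 90° − 36.1° = 53.9°.
Snell's law: sin θ₂ = (V₂/V₁)·sin θ₁ = (887/2012)·sin 53.9° = 0.3562.
θ₂ = arcsin 0.3562 = 20.87° from the normal.
From the interface: 90° − 20.87° = 69.13°.

69.1°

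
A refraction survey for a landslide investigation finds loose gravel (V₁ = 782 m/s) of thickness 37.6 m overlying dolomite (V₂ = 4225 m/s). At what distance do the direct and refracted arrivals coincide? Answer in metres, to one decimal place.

90.7 m

θ_c = arcsin(782/4225) = 10.67°, so cos θ_c = 0.9827 and tᵢ = 2h cos θ_c/V₁ = 0.0945 s.
At crossover x/V₁ = x/V₂ + tᵢ ⇒ x = tᵢ/(1/V₁ − 1/V₂) = 0.09450/(1.2788e-03 − 2.3669e-04) = 90.69 m.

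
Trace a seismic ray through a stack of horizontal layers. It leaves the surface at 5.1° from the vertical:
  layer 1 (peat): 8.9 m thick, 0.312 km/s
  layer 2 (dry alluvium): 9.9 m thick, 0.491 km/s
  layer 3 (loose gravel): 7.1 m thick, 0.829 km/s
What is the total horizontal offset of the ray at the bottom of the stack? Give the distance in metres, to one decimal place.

Apply Snell's law at each interface; in layer i the horizontal offset is hᵢ·tan θᵢ.
Layer 1: θ = 5.10°; offset = 8.9·tan 5.10° = 0.794 m.
Layer 2: sin θ = 0.491·sin 5.1°/0.312 = 0.1399, θ = 8.04°; offset = 9.9·tan 8.04° = 1.399 m.
Layer 3: sin θ = 0.829·sin 5.1°/0.312 = 0.2362, θ = 13.66°; offset = 7.1·tan 13.66° = 1.726 m.
Summing the layer offsets gives 3.919 m.

3.9 m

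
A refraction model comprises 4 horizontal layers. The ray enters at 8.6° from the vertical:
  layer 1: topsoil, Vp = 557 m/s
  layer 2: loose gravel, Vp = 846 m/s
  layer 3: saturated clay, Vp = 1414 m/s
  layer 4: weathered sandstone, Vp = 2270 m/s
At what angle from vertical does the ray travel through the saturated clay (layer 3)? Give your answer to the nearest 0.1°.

22.3°

Snell's law across each interface conserves sin θ / V, so sin θ_3 = V_3·sin θ₁/V₁.
sin θ_3 = 1414 × sin 8.6° / 557 = 0.3796.
θ_3 = arcsin 0.3796 = 22.31°.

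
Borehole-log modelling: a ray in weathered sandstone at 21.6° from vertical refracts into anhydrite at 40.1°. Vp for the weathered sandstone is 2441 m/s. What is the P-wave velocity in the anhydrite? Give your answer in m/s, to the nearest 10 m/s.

sin 21.6° = 0.3681; sin 40.1° = 0.6441.
V₂ = V₁·(sin θ₂/sin θ₁) = 2441·(0.6441/0.3681) = 4271.12 m/s.

4270 m/s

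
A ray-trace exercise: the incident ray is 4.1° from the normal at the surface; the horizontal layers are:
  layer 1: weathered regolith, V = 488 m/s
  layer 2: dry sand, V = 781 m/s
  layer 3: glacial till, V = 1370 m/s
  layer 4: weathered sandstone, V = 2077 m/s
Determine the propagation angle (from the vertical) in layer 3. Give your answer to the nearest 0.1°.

11.6°

Snell's law across each interface conserves sin θ / V, so sin θ_3 = V_3·sin θ₁/V₁.
sin θ_3 = 1370 × sin 4.1° / 488 = 0.2007.
θ_3 = arcsin 0.2007 = 11.58°.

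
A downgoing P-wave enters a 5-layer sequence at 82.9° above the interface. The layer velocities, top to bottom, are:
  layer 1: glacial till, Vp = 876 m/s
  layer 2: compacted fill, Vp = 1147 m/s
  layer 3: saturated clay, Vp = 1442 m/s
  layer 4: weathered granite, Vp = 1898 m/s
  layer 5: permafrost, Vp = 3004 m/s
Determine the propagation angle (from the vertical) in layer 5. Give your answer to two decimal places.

From the normal: θ₁ = 90° − 82.9° = 7.1°.
Ray parameter p = sin 7.1° / 876 = 1.4110e-04 s/m.
sin θ_5 = p·V_5 = 1.4110e-04 × 3004 = 0.4239.
θ_5 = arcsin 0.4239 = 25.08°.

25.08°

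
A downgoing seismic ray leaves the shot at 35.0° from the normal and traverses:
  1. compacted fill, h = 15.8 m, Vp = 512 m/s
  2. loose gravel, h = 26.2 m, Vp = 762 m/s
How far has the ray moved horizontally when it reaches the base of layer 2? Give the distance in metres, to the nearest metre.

54 m

p = sin θ₁/V₁ = sin 35.0°/512 = 1.1203e-03 s/m is conserved through the stack.
Layer 1: θ = 35.00°; offset = 15.8·tan 35.00° = 11.063 m.
Layer 2: sin θ = p·762 = 0.8536 → θ = 58.61°; offset = 26.2·tan 58.61° = 42.940 m.
Total horizontal offset = 54.003 m.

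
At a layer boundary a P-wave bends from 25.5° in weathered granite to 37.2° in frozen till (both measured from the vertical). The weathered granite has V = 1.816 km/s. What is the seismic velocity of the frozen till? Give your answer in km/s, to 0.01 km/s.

Snell's law: sin 25.5°/V₁ = sin 37.2°/V₂.
V₂ = V₁·sin 37.2°/sin 25.5° = 1.816 × 1.4044 = 2.55 km/s.

2.55 km/s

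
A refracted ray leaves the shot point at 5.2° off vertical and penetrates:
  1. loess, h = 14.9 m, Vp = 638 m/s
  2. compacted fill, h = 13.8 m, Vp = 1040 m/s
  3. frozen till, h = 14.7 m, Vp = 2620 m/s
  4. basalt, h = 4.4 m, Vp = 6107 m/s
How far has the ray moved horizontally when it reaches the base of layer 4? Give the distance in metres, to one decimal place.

Ray parameter p = sin 5.2° / 638 m/s = 1.4206e-04 s/m.
Layer 1: θ = 5.20°; offset = 14.9·tan 5.20° = 1.356 m.
Layer 2: sin θ = p·1040 = 0.1477 → θ = 8.50°; offset = 13.8·tan 8.50° = 2.061 m.
Layer 3: sin θ = p·2620 = 0.3722 → θ = 21.85°; offset = 14.7·tan 21.85° = 5.895 m.
Layer 4: sin θ = p·6107 = 0.8675 → θ = 60.17°; offset = 4.4·tan 60.17° = 7.675 m.
Σ offsets = 16.987 m.

17.0 m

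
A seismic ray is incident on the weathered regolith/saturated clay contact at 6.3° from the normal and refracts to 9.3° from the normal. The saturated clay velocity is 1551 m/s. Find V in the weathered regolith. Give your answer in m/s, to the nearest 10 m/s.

1050 m/s

Snell's law: sin 6.3°/V₁ = sin 9.3°/V₂.
V₁ = V₂·sin 6.3°/sin 9.3° = 1551 × 0.6790 = 1053.18 m/s.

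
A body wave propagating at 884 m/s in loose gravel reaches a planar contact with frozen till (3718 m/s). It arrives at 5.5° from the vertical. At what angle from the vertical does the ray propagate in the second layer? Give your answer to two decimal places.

Snell's law: sin θ₂ = (V₂/V₁)·sin θ₁ = (3718/884)·sin 5.5° = 0.4031.
θ₂ = arcsin 0.4031 = 23.77° from the normal.

23.77°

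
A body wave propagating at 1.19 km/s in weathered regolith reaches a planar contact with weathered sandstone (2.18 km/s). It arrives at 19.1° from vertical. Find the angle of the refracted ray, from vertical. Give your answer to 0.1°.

sin θ₁/V₁ = sin θ₂/V₂ ⇒ sin θ₂ = 2.18·sin 19.1°/1.19 = 2.18·0.3272/1.19 = 0.5994.
θ₂ = arcsin 0.5994 = 36.83° from the normal.

36.8°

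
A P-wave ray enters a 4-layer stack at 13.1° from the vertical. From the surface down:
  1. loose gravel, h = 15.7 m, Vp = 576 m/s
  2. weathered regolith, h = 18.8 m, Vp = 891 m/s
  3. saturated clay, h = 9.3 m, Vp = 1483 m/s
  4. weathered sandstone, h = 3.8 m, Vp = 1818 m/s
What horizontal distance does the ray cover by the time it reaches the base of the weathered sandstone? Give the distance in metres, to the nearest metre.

21 m

Apply Snell's law at each interface; in layer i the horizontal offset is hᵢ·tan θᵢ.
Layer 1: θ = 13.10°; offset = 15.7·tan 13.10° = 3.654 m.
Layer 2: sin θ = 891·sin 13.1°/576 = 0.3506, θ = 20.52°; offset = 18.8·tan 20.52° = 7.038 m.
Layer 3: sin θ = 1483·sin 13.1°/576 = 0.5835, θ = 35.70°; offset = 9.3·tan 35.70° = 6.683 m.
Layer 4: sin θ = 1818·sin 13.1°/576 = 0.7154, θ = 45.67°; offset = 3.8·tan 45.67° = 3.890 m.
Summing the layer offsets gives 21.265 m.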